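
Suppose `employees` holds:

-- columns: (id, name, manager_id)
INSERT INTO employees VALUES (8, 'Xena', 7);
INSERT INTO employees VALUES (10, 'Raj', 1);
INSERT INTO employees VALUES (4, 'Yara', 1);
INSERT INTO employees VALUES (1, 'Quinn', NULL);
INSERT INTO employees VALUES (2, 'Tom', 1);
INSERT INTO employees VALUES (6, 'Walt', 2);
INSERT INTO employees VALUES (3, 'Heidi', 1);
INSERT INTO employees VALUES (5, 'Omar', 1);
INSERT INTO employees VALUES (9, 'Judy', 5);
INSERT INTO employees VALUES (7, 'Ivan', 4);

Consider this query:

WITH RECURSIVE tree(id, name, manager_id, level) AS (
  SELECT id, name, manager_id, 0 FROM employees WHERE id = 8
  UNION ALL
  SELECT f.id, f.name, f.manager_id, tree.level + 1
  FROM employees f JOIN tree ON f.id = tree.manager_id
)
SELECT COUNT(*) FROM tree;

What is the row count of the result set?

4

Base: id=8 (Xena), manager_id=7, level 0.
Iteration 1: join on id=7 -> Ivan (id 7, manager_id=4, level 1).
Iteration 2: join on id=4 -> Yara (id 4, manager_id=1, level 2).
Iteration 3: join on id=1 -> Quinn (id 1, manager_id=NULL, level 3).
Iteration 4: manager_id is NULL; no match; recursion stops.
Total rows emitted: 4.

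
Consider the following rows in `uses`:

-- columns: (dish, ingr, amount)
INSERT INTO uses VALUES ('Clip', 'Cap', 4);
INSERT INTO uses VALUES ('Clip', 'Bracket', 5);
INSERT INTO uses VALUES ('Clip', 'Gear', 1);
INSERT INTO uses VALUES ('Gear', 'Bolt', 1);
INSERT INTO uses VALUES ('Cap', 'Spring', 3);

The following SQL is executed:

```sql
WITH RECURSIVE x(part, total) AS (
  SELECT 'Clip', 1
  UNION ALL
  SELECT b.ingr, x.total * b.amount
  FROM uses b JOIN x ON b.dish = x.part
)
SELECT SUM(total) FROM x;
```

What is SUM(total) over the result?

24

Base: (Clip, total=1).
Iteration 1: components of {Clip} -> Bracket = 1*5 = 5, Cap = 1*4 = 4, Gear = 1*1 = 1.
Iteration 2: components of {Bracket,Cap,Gear} -> Bolt = 1*1 = 1, Spring = 4*3 = 12.
Iteration 3: no further components; recursion stops.
SUM(total) = 1 + 4 + 1 + 5 + 12 + 1 = 24.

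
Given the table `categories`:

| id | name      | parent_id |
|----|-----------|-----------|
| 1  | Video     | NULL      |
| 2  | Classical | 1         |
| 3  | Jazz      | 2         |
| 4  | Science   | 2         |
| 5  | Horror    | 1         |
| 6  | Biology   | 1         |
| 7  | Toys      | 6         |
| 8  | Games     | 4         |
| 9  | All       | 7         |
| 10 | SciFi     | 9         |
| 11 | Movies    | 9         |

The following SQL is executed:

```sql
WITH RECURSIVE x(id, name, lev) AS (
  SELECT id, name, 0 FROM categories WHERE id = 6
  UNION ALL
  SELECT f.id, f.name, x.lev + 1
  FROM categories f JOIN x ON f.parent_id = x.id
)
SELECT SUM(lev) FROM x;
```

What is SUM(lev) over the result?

9

Base: id=6 (Biology) at lev 0.
Iteration 1: rows with parent_id in {6} -> Toys (id 7, lev 1).
Iteration 2: rows with parent_id in {7} -> All (id 9, lev 2).
Iteration 3: rows with parent_id in {9} -> SciFi (id 10, lev 3), Movies (id 11, lev 3).
Iteration 4: no rows with parent_id in {10,11}; recursion stops.
SUM(lev) = 0 + 1 + 2 + 3 + 3 = 9.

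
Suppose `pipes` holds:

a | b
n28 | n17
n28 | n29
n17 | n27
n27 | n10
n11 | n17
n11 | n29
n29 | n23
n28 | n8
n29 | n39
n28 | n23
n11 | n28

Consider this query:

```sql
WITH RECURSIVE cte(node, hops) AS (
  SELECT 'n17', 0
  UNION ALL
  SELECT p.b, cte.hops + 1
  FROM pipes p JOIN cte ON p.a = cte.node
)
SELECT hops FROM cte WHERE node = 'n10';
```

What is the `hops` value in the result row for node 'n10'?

2

Base: (n17, hops=0).
Iteration 1: edges from {n17} -> (n27, hops=1).
Iteration 2: edges from {n27} -> (n10, hops=2).
Iteration 3: no outgoing edges from {n10}; recursion stops.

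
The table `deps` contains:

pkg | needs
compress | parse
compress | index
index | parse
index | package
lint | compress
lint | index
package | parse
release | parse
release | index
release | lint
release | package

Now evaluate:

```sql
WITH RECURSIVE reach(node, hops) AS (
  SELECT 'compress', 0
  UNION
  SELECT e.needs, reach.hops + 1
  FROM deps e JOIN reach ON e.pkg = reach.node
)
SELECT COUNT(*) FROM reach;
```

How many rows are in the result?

Base: (compress, hops=0).
Iteration 1: edges from {compress} -> (index, hops=1), (parse, hops=1).
Iteration 2: edges from {index,parse} -> (package, hops=2), (parse, hops=2).
Iteration 3: edges from {package,parse} -> (parse, hops=3).
Iteration 4: no outgoing edges from {parse}; recursion stops.
Total rows emitted: 6.

6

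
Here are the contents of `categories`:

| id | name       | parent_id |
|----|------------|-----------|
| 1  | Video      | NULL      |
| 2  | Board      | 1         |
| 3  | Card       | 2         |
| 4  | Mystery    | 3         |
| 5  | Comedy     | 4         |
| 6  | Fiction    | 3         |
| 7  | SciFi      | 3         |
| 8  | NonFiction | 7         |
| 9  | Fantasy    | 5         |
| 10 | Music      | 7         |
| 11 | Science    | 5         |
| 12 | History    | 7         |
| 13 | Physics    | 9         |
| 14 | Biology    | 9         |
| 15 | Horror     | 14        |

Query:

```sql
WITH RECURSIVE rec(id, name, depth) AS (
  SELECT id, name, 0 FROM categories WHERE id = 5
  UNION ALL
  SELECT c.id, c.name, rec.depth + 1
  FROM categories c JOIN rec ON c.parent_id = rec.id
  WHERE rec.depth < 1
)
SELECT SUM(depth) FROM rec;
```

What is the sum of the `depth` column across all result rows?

Base: id=5 (Comedy) at depth 0.
Iteration 1: rows with parent_id in {5} -> Fantasy (id 9, depth 1), Science (id 11, depth 1).
Iteration 2: depth < 1 fails for all current rows; recursion stops.
SUM(depth) = 0 + 1 + 1 = 2.

2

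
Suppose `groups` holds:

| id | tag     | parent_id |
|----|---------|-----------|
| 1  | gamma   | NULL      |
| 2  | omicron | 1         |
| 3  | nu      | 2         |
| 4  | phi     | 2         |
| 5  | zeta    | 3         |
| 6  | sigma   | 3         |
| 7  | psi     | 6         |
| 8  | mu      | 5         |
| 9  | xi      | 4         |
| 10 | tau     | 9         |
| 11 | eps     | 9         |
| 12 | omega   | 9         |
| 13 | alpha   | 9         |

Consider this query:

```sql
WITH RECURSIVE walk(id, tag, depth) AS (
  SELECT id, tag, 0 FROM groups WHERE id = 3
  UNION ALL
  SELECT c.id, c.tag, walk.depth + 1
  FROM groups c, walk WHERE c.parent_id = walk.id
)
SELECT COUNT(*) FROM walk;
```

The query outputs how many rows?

5

Base: id=3 (nu) at depth 0.
Iteration 1: rows with parent_id in {3} -> zeta (id 5, depth 1), sigma (id 6, depth 1).
Iteration 2: rows with parent_id in {5,6} -> psi (id 7, depth 2), mu (id 8, depth 2).
Iteration 3: no rows with parent_id in {7,8}; recursion stops.
Total rows emitted: 5.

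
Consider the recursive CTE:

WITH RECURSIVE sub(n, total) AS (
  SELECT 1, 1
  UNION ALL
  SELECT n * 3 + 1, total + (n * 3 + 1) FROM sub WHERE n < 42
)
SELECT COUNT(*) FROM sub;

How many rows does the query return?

Base: n=1, total=1.
Iteration 1: 1 < 42 holds -> n = 1 * 3 + 1 = 4, total = 1 + 4 = 5.
Iteration 2: 4 < 42 holds -> n = 4 * 3 + 1 = 13, total = 5 + 13 = 18.
Iteration 3: 13 < 42 holds -> n = 13 * 3 + 1 = 40, total = 18 + 40 = 58.
Iteration 4: 40 < 42 holds -> n = 40 * 3 + 1 = 121, total = 58 + 121 = 179.
Iteration 5: 121 < 42 fails; recursion stops.
Total rows emitted: 5.

5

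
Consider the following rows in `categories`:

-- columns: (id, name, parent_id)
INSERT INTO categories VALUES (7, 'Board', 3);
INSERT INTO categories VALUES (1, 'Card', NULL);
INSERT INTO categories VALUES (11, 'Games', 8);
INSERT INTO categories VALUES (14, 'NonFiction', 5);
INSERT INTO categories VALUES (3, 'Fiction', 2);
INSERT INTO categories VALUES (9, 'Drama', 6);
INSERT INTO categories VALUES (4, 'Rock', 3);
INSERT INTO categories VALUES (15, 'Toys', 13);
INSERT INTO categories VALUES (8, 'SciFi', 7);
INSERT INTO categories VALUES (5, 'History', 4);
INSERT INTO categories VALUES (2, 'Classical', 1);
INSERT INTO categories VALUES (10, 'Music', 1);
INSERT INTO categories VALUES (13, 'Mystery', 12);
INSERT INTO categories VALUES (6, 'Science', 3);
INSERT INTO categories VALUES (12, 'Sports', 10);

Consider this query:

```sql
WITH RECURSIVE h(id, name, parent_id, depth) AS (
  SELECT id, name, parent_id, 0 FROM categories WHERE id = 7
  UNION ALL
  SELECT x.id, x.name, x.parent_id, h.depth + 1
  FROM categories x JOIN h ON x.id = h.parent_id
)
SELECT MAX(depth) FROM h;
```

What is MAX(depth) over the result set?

Base: id=7 (Board), parent_id=3, depth 0.
Iteration 1: join on id=3 -> Fiction (id 3, parent_id=2, depth 1).
Iteration 2: join on id=2 -> Classical (id 2, parent_id=1, depth 2).
Iteration 3: join on id=1 -> Card (id 1, parent_id=NULL, depth 3).
Iteration 4: parent_id is NULL; no match; recursion stops.
depth values: 0, 1, 2, 3; the maximum is 3.

3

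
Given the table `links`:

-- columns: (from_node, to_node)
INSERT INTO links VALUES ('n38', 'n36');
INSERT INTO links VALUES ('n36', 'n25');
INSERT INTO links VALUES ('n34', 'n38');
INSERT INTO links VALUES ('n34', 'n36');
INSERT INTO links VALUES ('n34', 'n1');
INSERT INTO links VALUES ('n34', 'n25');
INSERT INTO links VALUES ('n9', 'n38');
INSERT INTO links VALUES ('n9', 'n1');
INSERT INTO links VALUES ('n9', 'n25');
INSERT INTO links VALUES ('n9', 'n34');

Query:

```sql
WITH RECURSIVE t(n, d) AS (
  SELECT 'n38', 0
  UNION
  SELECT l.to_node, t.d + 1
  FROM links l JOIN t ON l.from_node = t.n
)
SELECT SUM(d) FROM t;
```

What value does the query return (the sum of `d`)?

3

Base: (n38, d=0).
Iteration 1: edges from {n38} -> (n36, d=1).
Iteration 2: edges from {n36} -> (n25, d=2).
Iteration 3: no outgoing edges from {n25}; recursion stops.
SUM(d) = 0 + 1 + 2 = 3.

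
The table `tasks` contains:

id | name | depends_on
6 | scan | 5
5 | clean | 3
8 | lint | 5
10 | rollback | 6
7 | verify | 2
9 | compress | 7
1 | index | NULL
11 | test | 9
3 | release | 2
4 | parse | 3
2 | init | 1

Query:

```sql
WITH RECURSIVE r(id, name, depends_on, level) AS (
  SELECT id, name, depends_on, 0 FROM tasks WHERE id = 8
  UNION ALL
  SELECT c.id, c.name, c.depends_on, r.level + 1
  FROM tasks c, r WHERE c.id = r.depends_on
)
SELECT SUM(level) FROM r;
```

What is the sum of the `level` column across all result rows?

10

Base: id=8 (lint), depends_on=5, level 0.
Iteration 1: join on id=5 -> clean (id 5, depends_on=3, level 1).
Iteration 2: join on id=3 -> release (id 3, depends_on=2, level 2).
Iteration 3: join on id=2 -> init (id 2, depends_on=1, level 3).
Iteration 4: join on id=1 -> index (id 1, depends_on=NULL, level 4).
Iteration 5: depends_on is NULL; no match; recursion stops.
SUM(level) = 0 + 1 + 2 + 3 + 4 = 10.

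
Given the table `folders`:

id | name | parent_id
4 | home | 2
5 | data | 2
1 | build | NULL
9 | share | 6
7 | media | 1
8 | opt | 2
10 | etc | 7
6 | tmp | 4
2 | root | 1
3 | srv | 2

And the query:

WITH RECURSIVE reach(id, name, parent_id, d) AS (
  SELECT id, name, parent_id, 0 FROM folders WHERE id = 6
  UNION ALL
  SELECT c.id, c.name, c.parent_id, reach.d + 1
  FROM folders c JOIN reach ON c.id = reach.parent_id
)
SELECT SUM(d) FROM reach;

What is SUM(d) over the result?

6

Base: id=6 (tmp), parent_id=4, d 0.
Iteration 1: join on id=4 -> home (id 4, parent_id=2, d 1).
Iteration 2: join on id=2 -> root (id 2, parent_id=1, d 2).
Iteration 3: join on id=1 -> build (id 1, parent_id=NULL, d 3).
Iteration 4: parent_id is NULL; no match; recursion stops.
SUM(d) = 0 + 1 + 2 + 3 = 6.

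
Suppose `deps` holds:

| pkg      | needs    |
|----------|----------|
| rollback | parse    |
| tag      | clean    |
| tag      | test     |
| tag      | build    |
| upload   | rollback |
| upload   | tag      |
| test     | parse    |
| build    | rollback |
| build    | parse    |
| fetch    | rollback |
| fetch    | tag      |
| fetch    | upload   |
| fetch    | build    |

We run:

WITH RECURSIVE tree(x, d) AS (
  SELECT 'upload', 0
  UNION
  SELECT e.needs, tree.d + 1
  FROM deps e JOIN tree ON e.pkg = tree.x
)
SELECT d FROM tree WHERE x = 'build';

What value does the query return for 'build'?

2

Base: (upload, d=0).
Iteration 1: edges from {upload} -> (rollback, d=1), (tag, d=1).
Iteration 2: edges from {rollback,tag} -> (build, d=2), (clean, d=2), (parse, d=2), (test, d=2).
Iteration 3: edges from {build,clean,parse,test} -> (parse, d=3), (rollback, d=3). [UNION drops 1 duplicate row(s)]
Iteration 4: edges from {parse,rollback} -> (parse, d=4).
Iteration 5: no outgoing edges from {parse}; recursion stops.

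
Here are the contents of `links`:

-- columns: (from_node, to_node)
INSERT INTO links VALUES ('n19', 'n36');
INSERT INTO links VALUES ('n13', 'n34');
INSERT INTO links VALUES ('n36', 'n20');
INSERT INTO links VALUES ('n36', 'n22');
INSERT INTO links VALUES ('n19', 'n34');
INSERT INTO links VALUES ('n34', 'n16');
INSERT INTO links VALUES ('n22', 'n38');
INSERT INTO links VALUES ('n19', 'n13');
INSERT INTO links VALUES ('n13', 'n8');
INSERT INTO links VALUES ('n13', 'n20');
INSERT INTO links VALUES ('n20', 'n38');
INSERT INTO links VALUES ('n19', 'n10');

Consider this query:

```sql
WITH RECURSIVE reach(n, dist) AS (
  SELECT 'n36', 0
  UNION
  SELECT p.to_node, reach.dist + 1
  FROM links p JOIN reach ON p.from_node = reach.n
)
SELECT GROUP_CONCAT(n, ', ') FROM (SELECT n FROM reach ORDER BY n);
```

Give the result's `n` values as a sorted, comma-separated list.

Base: (n36, dist=0).
Iteration 1: edges from {n36} -> (n20, dist=1), (n22, dist=1).
Iteration 2: edges from {n20,n22} -> (n38, dist=2). [UNION drops 1 duplicate row(s)]
Iteration 3: no outgoing edges from {n38}; recursion stops.

n20, n22, n36, n38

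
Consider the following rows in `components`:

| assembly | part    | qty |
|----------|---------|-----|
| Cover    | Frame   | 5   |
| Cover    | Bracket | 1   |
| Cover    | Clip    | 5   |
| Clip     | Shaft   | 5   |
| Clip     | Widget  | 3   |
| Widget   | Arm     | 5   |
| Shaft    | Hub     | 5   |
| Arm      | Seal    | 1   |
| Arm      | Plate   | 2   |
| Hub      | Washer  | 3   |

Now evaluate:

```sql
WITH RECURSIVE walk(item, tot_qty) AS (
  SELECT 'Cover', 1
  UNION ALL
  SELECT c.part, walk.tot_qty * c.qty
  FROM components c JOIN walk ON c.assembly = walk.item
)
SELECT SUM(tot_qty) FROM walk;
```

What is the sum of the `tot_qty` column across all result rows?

852

Base: (Cover, tot_qty=1).
Iteration 1: components of {Cover} -> Bracket = 1*1 = 1, Clip = 1*5 = 5, Frame = 1*5 = 5.
Iteration 2: components of {Bracket,Clip,Frame} -> Shaft = 5*5 = 25, Widget = 5*3 = 15.
Iteration 3: components of {Shaft,Widget} -> Arm = 15*5 = 75, Hub = 25*5 = 125.
Iteration 4: components of {Arm,Hub} -> Plate = 75*2 = 150, Seal = 75*1 = 75, Washer = 125*3 = 375.
Iteration 5: no further components; recursion stops.
SUM(tot_qty) = 1 + 5 + 1 + 5 + 25 + 15 + 125 + 75 + 375 + 75 + 150 = 852.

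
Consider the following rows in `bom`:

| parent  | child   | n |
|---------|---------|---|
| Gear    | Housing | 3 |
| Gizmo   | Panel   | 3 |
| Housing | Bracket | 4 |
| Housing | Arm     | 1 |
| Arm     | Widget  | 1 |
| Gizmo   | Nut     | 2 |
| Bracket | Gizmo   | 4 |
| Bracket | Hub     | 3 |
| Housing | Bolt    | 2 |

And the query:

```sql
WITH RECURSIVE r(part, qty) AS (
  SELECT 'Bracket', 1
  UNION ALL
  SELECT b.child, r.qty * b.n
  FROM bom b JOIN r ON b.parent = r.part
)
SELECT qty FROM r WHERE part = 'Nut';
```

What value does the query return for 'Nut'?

8

Base: (Bracket, qty=1).
Iteration 1: components of {Bracket} -> Gizmo = 1*4 = 4, Hub = 1*3 = 3.
Iteration 2: components of {Gizmo,Hub} -> Nut = 4*2 = 8, Panel = 4*3 = 12.
Iteration 3: no further components; recursion stops.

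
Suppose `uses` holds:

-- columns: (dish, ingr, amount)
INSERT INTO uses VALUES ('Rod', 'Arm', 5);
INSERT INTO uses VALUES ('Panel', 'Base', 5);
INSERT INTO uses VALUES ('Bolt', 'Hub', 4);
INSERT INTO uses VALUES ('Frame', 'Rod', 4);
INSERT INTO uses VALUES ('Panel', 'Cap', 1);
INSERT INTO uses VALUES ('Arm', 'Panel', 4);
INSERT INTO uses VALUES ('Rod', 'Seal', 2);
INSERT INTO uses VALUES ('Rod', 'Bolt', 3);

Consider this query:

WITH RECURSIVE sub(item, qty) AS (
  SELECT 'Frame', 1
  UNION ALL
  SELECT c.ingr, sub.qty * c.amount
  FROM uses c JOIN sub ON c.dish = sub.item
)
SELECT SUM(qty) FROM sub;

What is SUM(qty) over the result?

653

Base: (Frame, qty=1).
Iteration 1: components of {Frame} -> Rod = 1*4 = 4.
Iteration 2: components of {Rod} -> Arm = 4*5 = 20, Bolt = 4*3 = 12, Seal = 4*2 = 8.
Iteration 3: components of {Arm,Bolt,Seal} -> Hub = 12*4 = 48, Panel = 20*4 = 80.
Iteration 4: components of {Hub,Panel} -> Base = 80*5 = 400, Cap = 80*1 = 80.
Iteration 5: no further components; recursion stops.
SUM(qty) = 1 + 4 + 20 + 12 + 8 + 80 + 48 + 400 + 80 = 653.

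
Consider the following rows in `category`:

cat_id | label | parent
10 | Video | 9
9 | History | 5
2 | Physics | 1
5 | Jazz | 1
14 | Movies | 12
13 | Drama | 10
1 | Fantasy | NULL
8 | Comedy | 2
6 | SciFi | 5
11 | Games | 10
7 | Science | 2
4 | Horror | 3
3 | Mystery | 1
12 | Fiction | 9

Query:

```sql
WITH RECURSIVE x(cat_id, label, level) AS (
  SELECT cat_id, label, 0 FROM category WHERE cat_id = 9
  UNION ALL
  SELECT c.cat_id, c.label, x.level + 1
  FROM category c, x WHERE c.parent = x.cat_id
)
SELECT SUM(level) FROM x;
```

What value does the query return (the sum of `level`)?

8

Base: cat_id=9 (History) at level 0.
Iteration 1: rows with parent in {9} -> Video (id 10, level 1), Fiction (id 12, level 1).
Iteration 2: rows with parent in {10,12} -> Games (id 11, level 2), Drama (id 13, level 2), Movies (id 14, level 2).
Iteration 3: no rows with parent in {11,13,14}; recursion stops.
SUM(level) = 0 + 1 + 1 + 2 + 2 + 2 = 8.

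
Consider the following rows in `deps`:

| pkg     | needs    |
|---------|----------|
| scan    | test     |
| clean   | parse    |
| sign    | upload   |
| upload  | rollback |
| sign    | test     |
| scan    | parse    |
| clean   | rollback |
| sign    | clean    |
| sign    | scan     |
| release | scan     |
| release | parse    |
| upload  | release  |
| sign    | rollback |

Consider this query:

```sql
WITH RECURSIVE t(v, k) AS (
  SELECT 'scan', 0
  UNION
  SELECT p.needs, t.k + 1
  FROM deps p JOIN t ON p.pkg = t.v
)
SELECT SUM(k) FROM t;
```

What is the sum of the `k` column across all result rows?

Base: (scan, k=0).
Iteration 1: edges from {scan} -> (parse, k=1), (test, k=1).
Iteration 2: no outgoing edges from {parse,test}; recursion stops.
SUM(k) = 0 + 1 + 1 = 2.

2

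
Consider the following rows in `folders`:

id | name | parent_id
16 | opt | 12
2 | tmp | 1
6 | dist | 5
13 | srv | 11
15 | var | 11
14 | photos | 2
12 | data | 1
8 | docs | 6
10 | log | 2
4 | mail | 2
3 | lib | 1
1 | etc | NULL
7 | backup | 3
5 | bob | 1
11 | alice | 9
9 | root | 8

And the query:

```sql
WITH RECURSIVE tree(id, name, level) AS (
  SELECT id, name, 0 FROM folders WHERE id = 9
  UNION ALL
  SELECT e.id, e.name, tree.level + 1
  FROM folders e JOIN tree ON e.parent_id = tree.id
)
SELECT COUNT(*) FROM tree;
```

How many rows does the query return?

Base: id=9 (root) at level 0.
Iteration 1: rows with parent_id in {9} -> alice (id 11, level 1).
Iteration 2: rows with parent_id in {11} -> srv (id 13, level 2), var (id 15, level 2).
Iteration 3: no rows with parent_id in {13,15}; recursion stops.
Total rows emitted: 4.

4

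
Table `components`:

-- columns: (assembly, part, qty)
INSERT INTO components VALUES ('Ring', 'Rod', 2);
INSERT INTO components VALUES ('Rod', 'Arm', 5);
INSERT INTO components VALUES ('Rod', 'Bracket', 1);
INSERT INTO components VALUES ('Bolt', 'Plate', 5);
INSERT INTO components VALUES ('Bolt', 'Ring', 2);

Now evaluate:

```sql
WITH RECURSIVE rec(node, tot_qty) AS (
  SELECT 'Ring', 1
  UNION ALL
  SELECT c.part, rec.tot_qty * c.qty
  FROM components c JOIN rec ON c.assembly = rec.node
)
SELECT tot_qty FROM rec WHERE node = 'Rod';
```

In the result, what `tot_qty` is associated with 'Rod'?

Base: (Ring, tot_qty=1).
Iteration 1: components of {Ring} -> Rod = 1*2 = 2.
Iteration 2: components of {Rod} -> Arm = 2*5 = 10, Bracket = 2*1 = 2.
Iteration 3: no further components; recursion stops.

2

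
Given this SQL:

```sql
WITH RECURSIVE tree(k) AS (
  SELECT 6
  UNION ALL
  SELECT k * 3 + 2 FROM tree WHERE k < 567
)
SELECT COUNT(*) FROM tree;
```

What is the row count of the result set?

Base: k=6.
Iteration 1: 6 < 567 holds -> k = 6 * 3 + 2 = 20.
Iteration 2: 20 < 567 holds -> k = 20 * 3 + 2 = 62.
Iteration 3: 62 < 567 holds -> k = 62 * 3 + 2 = 188.
Iteration 4: 188 < 567 holds -> k = 188 * 3 + 2 = 566.
Iteration 5: 566 < 567 holds -> k = 566 * 3 + 2 = 1700.
Iteration 6: 1700 < 567 fails; recursion stops.
Total rows emitted: 6.

6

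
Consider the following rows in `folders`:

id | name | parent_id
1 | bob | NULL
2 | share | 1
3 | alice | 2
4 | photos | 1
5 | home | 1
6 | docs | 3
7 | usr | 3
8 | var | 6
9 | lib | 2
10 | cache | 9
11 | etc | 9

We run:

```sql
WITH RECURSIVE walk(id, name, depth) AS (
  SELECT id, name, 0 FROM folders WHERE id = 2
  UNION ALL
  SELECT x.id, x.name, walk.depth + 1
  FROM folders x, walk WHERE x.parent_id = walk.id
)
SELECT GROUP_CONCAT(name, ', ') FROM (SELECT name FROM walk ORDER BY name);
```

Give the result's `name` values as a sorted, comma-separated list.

alice, cache, docs, etc, lib, share, usr, var

Base: id=2 (share) at depth 0.
Iteration 1: rows with parent_id in {2} -> alice (id 3, depth 1), lib (id 9, depth 1).
Iteration 2: rows with parent_id in {3,9} -> docs (id 6, depth 2), usr (id 7, depth 2), cache (id 10, depth 2), etc (id 11, depth 2).
Iteration 3: rows with parent_id in {6,7,10,11} -> var (id 8, depth 3).
Iteration 4: no rows with parent_id in {8}; recursion stops.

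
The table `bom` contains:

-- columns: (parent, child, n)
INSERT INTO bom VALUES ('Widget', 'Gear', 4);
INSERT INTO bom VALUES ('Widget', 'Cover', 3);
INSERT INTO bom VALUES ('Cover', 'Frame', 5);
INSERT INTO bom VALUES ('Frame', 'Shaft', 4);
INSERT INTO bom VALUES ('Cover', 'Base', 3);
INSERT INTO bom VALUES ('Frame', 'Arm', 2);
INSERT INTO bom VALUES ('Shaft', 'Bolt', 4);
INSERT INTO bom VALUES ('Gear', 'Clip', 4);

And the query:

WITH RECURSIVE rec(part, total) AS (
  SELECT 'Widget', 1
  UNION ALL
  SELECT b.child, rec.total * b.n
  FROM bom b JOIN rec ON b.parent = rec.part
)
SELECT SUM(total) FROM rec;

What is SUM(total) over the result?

Base: (Widget, total=1).
Iteration 1: components of {Widget} -> Cover = 1*3 = 3, Gear = 1*4 = 4.
Iteration 2: components of {Cover,Gear} -> Base = 3*3 = 9, Clip = 4*4 = 16, Frame = 3*5 = 15.
Iteration 3: components of {Base,Clip,Frame} -> Arm = 15*2 = 30, Shaft = 15*4 = 60.
Iteration 4: components of {Arm,Shaft} -> Bolt = 60*4 = 240.
Iteration 5: no further components; recursion stops.
SUM(total) = 1 + 4 + 3 + 16 + 15 + 9 + 60 + 30 + 240 = 378.

378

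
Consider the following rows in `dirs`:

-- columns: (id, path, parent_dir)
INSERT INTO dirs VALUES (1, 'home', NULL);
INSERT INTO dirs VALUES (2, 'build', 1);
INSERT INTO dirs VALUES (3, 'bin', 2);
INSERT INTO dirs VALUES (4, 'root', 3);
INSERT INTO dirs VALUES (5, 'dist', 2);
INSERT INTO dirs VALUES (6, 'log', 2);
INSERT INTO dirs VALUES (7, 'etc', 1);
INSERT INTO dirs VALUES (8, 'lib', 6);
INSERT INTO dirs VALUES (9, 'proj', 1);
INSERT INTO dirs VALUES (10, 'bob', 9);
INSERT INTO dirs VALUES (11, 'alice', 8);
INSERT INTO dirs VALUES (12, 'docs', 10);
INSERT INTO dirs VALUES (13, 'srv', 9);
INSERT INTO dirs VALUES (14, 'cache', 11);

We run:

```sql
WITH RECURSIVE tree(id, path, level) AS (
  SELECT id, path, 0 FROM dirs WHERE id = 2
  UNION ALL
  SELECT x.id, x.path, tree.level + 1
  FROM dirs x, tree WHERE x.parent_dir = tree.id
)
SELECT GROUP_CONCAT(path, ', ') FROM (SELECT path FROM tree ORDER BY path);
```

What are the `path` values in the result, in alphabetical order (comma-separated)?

alice, bin, build, cache, dist, lib, log, root

Base: id=2 (build) at level 0.
Iteration 1: rows with parent_dir in {2} -> bin (id 3, level 1), dist (id 5, level 1), log (id 6, level 1).
Iteration 2: rows with parent_dir in {3,5,6} -> root (id 4, level 2), lib (id 8, level 2).
Iteration 3: rows with parent_dir in {4,8} -> alice (id 11, level 3).
Iteration 4: rows with parent_dir in {11} -> cache (id 14, level 4).
Iteration 5: no rows with parent_dir in {14}; recursion stops.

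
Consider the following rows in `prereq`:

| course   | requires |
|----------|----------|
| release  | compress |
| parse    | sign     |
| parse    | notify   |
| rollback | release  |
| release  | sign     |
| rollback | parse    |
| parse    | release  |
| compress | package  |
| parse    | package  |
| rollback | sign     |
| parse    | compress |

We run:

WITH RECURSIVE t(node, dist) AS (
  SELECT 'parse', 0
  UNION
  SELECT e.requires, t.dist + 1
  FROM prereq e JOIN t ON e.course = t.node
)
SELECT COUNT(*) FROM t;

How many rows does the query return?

10

Base: (parse, dist=0).
Iteration 1: edges from {parse} -> (compress, dist=1), (notify, dist=1), (package, dist=1), (release, dist=1), (sign, dist=1).
Iteration 2: edges from {compress,notify,package,release,sign} -> (compress, dist=2), (package, dist=2), (sign, dist=2).
Iteration 3: edges from {compress,package,sign} -> (package, dist=3).
Iteration 4: no outgoing edges from {package}; recursion stops.
Total rows emitted: 10.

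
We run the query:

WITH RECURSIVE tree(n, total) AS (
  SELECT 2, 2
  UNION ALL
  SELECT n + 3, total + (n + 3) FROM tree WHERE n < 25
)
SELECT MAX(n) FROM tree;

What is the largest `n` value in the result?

Base: n=2, total=2.
Iteration 1: 2 < 25 holds -> n = 2 + 3 = 5, total = 2 + 5 = 7.
Iteration 2: 5 < 25 holds -> n = 5 + 3 = 8, total = 7 + 8 = 15.
Iteration 3: 8 < 25 holds -> n = 8 + 3 = 11, total = 15 + 11 = 26.
Iteration 4: 11 < 25 holds -> n = 11 + 3 = 14, total = 26 + 14 = 40.
Iteration 5: 14 < 25 holds -> n = 14 + 3 = 17, total = 40 + 17 = 57.
Iteration 6: 17 < 25 holds -> n = 17 + 3 = 20, total = 57 + 20 = 77.
Iteration 7: 20 < 25 holds -> n = 20 + 3 = 23, total = 77 + 23 = 100.
Iteration 8: 23 < 25 holds -> n = 23 + 3 = 26, total = 100 + 26 = 126.
Iteration 9: 26 < 25 fails; recursion stops.
n values: 2, 5, 8, 11, 14, 17, 20, 23, 26; the maximum is 26.

26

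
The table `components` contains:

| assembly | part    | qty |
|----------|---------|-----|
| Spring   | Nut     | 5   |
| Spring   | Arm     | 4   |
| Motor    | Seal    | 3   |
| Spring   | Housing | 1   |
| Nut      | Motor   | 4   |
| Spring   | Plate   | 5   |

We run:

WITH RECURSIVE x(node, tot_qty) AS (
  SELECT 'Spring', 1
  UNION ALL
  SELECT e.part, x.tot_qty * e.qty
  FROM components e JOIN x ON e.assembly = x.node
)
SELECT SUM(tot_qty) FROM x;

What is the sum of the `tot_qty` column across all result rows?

96

Base: (Spring, tot_qty=1).
Iteration 1: components of {Spring} -> Arm = 1*4 = 4, Housing = 1*1 = 1, Nut = 1*5 = 5, Plate = 1*5 = 5.
Iteration 2: components of {Arm,Housing,Nut,Plate} -> Motor = 5*4 = 20.
Iteration 3: components of {Motor} -> Seal = 20*3 = 60.
Iteration 4: no further components; recursion stops.
SUM(tot_qty) = 1 + 5 + 4 + 1 + 5 + 20 + 60 = 96.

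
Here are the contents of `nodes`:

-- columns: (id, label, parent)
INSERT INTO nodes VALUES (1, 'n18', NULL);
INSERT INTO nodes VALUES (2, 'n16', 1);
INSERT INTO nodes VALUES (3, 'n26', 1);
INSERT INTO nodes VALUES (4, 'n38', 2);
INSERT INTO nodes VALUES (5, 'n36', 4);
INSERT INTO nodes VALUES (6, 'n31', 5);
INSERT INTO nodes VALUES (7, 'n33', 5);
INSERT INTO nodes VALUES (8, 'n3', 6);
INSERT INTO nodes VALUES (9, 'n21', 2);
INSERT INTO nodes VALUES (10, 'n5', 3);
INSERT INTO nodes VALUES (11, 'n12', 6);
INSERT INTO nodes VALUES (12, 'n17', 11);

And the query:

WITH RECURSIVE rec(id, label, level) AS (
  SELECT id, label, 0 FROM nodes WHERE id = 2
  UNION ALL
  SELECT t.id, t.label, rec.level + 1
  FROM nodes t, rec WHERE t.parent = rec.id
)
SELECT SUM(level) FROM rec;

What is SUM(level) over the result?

Base: id=2 (n16) at level 0.
Iteration 1: rows with parent in {2} -> n38 (id 4, level 1), n21 (id 9, level 1).
Iteration 2: rows with parent in {4,9} -> n36 (id 5, level 2).
Iteration 3: rows with parent in {5} -> n31 (id 6, level 3), n33 (id 7, level 3).
Iteration 4: rows with parent in {6,7} -> n3 (id 8, level 4), n12 (id 11, level 4).
Iteration 5: rows with parent in {8,11} -> n17 (id 12, level 5).
Iteration 6: no rows with parent in {12}; recursion stops.
SUM(level) = 0 + 1 + 1 + 2 + 3 + 3 + 4 + 4 + 5 = 23.

23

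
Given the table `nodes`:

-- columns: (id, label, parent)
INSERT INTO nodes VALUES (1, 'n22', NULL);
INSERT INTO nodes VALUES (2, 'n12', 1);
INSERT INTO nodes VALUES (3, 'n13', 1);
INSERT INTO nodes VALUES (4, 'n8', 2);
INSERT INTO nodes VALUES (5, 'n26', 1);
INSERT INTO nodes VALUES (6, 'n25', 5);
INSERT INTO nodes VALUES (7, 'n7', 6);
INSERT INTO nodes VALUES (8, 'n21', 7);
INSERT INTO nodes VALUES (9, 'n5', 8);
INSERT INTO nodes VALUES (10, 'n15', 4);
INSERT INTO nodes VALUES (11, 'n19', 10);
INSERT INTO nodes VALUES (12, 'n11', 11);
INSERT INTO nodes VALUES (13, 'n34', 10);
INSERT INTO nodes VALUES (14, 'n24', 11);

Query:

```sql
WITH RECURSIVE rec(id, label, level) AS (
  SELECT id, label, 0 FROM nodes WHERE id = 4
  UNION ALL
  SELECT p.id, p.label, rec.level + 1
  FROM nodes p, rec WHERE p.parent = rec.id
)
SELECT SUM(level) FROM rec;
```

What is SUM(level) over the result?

11

Base: id=4 (n8) at level 0.
Iteration 1: rows with parent in {4} -> n15 (id 10, level 1).
Iteration 2: rows with parent in {10} -> n19 (id 11, level 2), n34 (id 13, level 2).
Iteration 3: rows with parent in {11,13} -> n11 (id 12, level 3), n24 (id 14, level 3).
Iteration 4: no rows with parent in {12,14}; recursion stops.
SUM(level) = 0 + 1 + 2 + 2 + 3 + 3 = 11.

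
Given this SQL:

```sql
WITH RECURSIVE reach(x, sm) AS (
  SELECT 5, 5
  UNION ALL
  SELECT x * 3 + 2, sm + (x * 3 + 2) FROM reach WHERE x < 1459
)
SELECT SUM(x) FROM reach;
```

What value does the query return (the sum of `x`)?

Base: x=5, sm=5.
Iteration 1: 5 < 1459 holds -> x = 5 * 3 + 2 = 17, sm = 5 + 17 = 22.
Iteration 2: 17 < 1459 holds -> x = 17 * 3 + 2 = 53, sm = 22 + 53 = 75.
Iteration 3: 53 < 1459 holds -> x = 53 * 3 + 2 = 161, sm = 75 + 161 = 236.
Iteration 4: 161 < 1459 holds -> x = 161 * 3 + 2 = 485, sm = 236 + 485 = 721.
Iteration 5: 485 < 1459 holds -> x = 485 * 3 + 2 = 1457, sm = 721 + 1457 = 2178.
Iteration 6: 1457 < 1459 holds -> x = 1457 * 3 + 2 = 4373, sm = 2178 + 4373 = 6551.
Iteration 7: 4373 < 1459 fails; recursion stops.
SUM(x) = 5 + 17 + 53 + 161 + 485 + 1457 + 4373 = 6551.

6551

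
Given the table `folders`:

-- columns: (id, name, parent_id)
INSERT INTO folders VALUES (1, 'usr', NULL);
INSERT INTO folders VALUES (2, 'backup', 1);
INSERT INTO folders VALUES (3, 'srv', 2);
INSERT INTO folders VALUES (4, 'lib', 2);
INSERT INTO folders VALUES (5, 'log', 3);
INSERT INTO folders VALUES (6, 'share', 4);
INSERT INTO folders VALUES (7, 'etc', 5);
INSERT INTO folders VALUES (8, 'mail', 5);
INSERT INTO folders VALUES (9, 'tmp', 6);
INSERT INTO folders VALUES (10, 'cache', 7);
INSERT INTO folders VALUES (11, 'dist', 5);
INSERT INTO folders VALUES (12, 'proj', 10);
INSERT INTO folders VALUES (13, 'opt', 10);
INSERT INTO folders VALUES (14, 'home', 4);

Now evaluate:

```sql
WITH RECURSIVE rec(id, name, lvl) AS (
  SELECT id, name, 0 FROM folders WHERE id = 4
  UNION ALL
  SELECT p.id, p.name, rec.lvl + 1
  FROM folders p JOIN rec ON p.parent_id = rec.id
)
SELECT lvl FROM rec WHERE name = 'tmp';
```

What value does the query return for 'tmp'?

Base: id=4 (lib) at lvl 0.
Iteration 1: rows with parent_id in {4} -> share (id 6, lvl 1), home (id 14, lvl 1).
Iteration 2: rows with parent_id in {6,14} -> tmp (id 9, lvl 2).
Iteration 3: no rows with parent_id in {9}; recursion stops.

2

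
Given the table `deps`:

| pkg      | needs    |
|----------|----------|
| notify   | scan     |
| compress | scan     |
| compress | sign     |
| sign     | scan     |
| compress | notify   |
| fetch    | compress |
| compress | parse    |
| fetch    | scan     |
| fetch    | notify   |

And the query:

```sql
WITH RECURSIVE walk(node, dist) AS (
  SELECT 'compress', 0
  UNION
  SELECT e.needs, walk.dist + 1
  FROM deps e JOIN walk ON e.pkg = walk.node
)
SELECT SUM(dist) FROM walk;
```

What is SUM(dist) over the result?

6

Base: (compress, dist=0).
Iteration 1: edges from {compress} -> (notify, dist=1), (parse, dist=1), (scan, dist=1), (sign, dist=1).
Iteration 2: edges from {notify,parse,scan,sign} -> (scan, dist=2). [UNION drops 1 duplicate row(s)]
Iteration 3: no outgoing edges from {scan}; recursion stops.
SUM(dist) = 0 + 1 + 1 + 1 + 1 + 2 = 6.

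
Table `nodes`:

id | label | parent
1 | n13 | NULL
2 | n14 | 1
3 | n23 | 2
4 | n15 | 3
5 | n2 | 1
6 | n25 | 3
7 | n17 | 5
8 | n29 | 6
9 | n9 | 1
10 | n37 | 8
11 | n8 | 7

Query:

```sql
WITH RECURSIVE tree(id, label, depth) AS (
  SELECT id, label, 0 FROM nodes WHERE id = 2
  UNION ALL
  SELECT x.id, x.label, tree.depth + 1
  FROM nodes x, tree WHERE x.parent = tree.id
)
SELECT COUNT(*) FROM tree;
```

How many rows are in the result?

6

Base: id=2 (n14) at depth 0.
Iteration 1: rows with parent in {2} -> n23 (id 3, depth 1).
Iteration 2: rows with parent in {3} -> n15 (id 4, depth 2), n25 (id 6, depth 2).
Iteration 3: rows with parent in {4,6} -> n29 (id 8, depth 3).
Iteration 4: rows with parent in {8} -> n37 (id 10, depth 4).
Iteration 5: no rows with parent in {10}; recursion stops.
Total rows emitted: 6.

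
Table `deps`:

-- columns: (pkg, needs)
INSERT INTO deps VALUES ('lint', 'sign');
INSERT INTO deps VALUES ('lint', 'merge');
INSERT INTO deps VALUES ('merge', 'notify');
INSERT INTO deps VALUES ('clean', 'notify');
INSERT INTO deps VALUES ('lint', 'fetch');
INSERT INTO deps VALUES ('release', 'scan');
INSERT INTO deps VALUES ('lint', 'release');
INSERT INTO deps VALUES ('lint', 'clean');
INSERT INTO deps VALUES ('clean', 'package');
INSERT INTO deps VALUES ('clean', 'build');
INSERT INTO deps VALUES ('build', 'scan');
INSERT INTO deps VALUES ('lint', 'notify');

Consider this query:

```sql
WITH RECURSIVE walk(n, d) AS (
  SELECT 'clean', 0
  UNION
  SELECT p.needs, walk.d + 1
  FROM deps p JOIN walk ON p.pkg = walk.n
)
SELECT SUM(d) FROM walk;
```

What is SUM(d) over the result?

Base: (clean, d=0).
Iteration 1: edges from {clean} -> (build, d=1), (notify, d=1), (package, d=1).
Iteration 2: edges from {build,notify,package} -> (scan, d=2).
Iteration 3: no outgoing edges from {scan}; recursion stops.
SUM(d) = 0 + 1 + 1 + 1 + 2 = 5.

5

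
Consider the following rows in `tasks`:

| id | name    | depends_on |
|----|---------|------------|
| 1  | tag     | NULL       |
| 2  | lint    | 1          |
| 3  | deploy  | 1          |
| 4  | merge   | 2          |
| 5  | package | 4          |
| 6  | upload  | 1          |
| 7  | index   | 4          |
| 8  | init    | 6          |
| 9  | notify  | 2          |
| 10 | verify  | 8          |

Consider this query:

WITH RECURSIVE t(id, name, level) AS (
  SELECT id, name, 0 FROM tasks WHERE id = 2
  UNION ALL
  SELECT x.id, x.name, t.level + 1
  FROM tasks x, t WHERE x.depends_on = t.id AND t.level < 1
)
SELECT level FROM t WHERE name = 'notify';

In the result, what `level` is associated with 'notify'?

Base: id=2 (lint) at level 0.
Iteration 1: rows with depends_on in {2} -> merge (id 4, level 1), notify (id 9, level 1).
Iteration 2: level < 1 fails for all current rows; recursion stops.

1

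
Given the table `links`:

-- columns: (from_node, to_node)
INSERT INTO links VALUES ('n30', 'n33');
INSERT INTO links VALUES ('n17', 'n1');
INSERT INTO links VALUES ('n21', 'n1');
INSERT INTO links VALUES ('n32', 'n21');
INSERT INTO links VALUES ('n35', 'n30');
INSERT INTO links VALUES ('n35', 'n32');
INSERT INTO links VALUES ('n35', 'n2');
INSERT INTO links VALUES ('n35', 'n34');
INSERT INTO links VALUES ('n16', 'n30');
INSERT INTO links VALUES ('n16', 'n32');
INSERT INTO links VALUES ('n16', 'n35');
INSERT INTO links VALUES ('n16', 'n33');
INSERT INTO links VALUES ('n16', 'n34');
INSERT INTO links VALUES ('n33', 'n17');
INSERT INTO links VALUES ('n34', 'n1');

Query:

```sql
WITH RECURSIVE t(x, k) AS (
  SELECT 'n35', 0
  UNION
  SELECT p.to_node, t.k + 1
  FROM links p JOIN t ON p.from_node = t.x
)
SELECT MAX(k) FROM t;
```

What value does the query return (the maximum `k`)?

Base: (n35, k=0).
Iteration 1: edges from {n35} -> (n2, k=1), (n30, k=1), (n32, k=1), (n34, k=1).
Iteration 2: edges from {n2,n30,n32,n34} -> (n1, k=2), (n21, k=2), (n33, k=2).
Iteration 3: edges from {n1,n21,n33} -> (n1, k=3), (n17, k=3).
Iteration 4: edges from {n1,n17} -> (n1, k=4).
Iteration 5: no outgoing edges from {n1}; recursion stops.
k values: 0, 1, 1, 1, 1, 2, 2, 2, 3, 3, 4; the maximum is 4.

4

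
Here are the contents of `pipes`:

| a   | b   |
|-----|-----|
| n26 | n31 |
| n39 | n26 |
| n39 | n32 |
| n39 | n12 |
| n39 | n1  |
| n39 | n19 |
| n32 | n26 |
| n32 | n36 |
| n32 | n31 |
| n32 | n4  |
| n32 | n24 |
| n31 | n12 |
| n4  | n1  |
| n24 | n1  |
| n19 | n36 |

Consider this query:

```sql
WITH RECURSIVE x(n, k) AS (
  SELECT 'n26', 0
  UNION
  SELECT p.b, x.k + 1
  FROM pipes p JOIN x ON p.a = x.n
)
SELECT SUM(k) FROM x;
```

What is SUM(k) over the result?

3

Base: (n26, k=0).
Iteration 1: edges from {n26} -> (n31, k=1).
Iteration 2: edges from {n31} -> (n12, k=2).
Iteration 3: no outgoing edges from {n12}; recursion stops.
SUM(k) = 0 + 1 + 2 = 3.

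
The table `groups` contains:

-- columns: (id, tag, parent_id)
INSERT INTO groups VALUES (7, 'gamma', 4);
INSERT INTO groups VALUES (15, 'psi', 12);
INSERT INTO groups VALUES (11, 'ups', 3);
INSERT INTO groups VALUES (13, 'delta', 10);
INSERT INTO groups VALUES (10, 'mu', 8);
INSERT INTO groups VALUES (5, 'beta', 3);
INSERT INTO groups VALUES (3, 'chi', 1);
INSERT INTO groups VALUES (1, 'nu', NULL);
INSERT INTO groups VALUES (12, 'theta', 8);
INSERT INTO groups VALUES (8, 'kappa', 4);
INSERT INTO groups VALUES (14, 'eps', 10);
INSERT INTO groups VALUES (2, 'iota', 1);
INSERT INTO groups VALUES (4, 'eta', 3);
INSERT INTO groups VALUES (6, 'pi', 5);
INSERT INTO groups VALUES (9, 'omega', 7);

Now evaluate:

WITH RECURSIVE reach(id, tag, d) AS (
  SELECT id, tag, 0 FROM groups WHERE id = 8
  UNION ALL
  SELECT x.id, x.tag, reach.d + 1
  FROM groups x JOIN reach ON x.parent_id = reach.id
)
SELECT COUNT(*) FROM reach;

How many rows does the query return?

Base: id=8 (kappa) at d 0.
Iteration 1: rows with parent_id in {8} -> mu (id 10, d 1), theta (id 12, d 1).
Iteration 2: rows with parent_id in {10,12} -> delta (id 13, d 2), eps (id 14, d 2), psi (id 15, d 2).
Iteration 3: no rows with parent_id in {13,14,15}; recursion stops.
Total rows emitted: 6.

6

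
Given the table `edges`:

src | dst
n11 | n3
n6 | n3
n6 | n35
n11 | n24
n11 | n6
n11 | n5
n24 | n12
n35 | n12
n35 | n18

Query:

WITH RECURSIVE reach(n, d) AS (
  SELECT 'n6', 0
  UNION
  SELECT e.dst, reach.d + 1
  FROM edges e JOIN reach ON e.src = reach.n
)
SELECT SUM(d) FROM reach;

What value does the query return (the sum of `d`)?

6

Base: (n6, d=0).
Iteration 1: edges from {n6} -> (n3, d=1), (n35, d=1).
Iteration 2: edges from {n3,n35} -> (n12, d=2), (n18, d=2).
Iteration 3: no outgoing edges from {n12,n18}; recursion stops.
SUM(d) = 0 + 1 + 1 + 2 + 2 = 6.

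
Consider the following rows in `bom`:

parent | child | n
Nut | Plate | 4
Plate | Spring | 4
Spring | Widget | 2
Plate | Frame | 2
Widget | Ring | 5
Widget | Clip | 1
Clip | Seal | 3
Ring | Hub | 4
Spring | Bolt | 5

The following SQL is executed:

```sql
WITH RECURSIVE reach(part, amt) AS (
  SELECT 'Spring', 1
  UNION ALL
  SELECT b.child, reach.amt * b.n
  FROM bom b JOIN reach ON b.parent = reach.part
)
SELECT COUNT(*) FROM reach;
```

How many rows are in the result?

7

Base: (Spring, amt=1).
Iteration 1: components of {Spring} -> Bolt = 1*5 = 5, Widget = 1*2 = 2.
Iteration 2: components of {Bolt,Widget} -> Clip = 2*1 = 2, Ring = 2*5 = 10.
Iteration 3: components of {Clip,Ring} -> Hub = 10*4 = 40, Seal = 2*3 = 6.
Iteration 4: no further components; recursion stops.
Total rows emitted: 7.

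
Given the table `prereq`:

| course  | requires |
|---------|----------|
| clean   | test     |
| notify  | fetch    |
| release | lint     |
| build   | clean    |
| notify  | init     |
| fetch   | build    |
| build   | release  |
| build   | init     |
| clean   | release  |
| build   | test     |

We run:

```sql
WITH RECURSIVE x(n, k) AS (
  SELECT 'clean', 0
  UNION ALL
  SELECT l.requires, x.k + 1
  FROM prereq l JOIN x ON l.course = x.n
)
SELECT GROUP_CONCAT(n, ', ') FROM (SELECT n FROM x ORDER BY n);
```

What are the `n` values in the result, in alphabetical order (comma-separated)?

Base: (clean, k=0).
Iteration 1: edges from {clean} -> (release, k=1), (test, k=1).
Iteration 2: edges from {release,test} -> (lint, k=2).
Iteration 3: no outgoing edges from {lint}; recursion stops.

clean, lint, release, test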